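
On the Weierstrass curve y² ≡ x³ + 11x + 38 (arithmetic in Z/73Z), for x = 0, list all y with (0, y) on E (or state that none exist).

29, 44

x³ + 11x + 38 = 38 ≡ 38 (mod 73).
Square roots of 38 mod 73: 29 and 44 (since 29² = 841 ≡ 38).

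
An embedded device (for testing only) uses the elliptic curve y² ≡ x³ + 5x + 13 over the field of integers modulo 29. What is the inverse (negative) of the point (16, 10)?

-(16, 10) = (16, -10 mod 29) = (16, 19).

(16, 19)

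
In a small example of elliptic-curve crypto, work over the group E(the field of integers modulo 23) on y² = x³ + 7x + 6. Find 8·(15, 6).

Write Q = (15, 6).
Repeated addition: build up to 8Q.
2Q: tangent at (15, 6): λ = (3·15² + 7)/(2·6) ≡ 15/12. 12⁻¹ ≡ 2 (mod 23) since 12·2 = 24 ≡ 1, so λ ≡ 15·2 ≡ 7.
  x = λ² - 15 - 15 = 49 - 30 ≡ 19; y = λ·(15 - 19) - 6 ≡ 12. → (19, 12)
3Q: (19, 12) + (15, 6). λ = (6 - 12)/(15 - 19) ≡ 17/19 mod 23. 19⁻¹ ≡ 17 (mod 23) since 19·17 = 323 ≡ 1, so λ ≡ 13.
  x = λ² - 19 - 15 = 169 - 34 ≡ 20; y = λ·(19 - 20) - 12 ≡ 21. → (20, 21)
4Q: (20, 21) + (15, 6). λ = (6 - 21)/(15 - 20) ≡ 8/18 mod 23. 18⁻¹ ≡ 9 (mod 23), so λ ≡ 3.
  x = λ² - 20 - 15 = 9 - 35 ≡ 20; y = λ·(20 - 20) - 21 ≡ 2. → (20, 2)
5Q: (20, 2) + (15, 6). λ = (6 - 2)/(15 - 20) ≡ 4/18 mod 23. 18⁻¹ ≡ 9 (mod 23), so λ ≡ 13.
  x = λ² - 20 - 15 = 169 - 35 ≡ 19; y = λ·(20 - 19) - 2 ≡ 11. → (19, 11)
6Q: (19, 11) + (15, 6). λ = (6 - 11)/(15 - 19) ≡ 18/19 mod 23. 19⁻¹ ≡ 17 (mod 23), so λ ≡ 7.
  x = λ² - 19 - 15 = 49 - 34 ≡ 15; y = λ·(19 - 15) - 11 ≡ 17. → (15, 17)
7Q: (15, 17) + (15, 6): same x and y₁ ≡ -y₂, so the sum is 𝒪.
8Q: 𝒪 + (15, 6) = (15, 6) (identity).

(15, 6)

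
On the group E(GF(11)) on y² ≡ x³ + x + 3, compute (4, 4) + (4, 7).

O

The two points share x = 4 and their y-coordinates satisfy 4 + 7 ≡ 0 (mod 11), so they are inverses. Their sum is ∞.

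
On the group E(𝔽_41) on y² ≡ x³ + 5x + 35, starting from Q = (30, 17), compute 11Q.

(27, 3)

Double-and-add on 11 = (1011)₂. Start with Q = (30, 17) for the leading 1-bit.
double: tangent at (30, 17): λ = (3·30² + 5)/(2·17) ≡ 40/34. 34⁻¹ ≡ 35 (mod 41), so λ ≡ 40·35 ≡ 6.
  x = λ² - 30 - 30 = 36 - 60 ≡ 17; y = λ·(30 - 17) - 17 ≡ 20. → (17, 20)
double: tangent at (17, 20): λ = (3·17² + 5)/(2·20) ≡ 11/40. 40⁻¹ ≡ 40 (mod 41), so λ ≡ 11·40 ≡ 30.
  x = λ² - 17 - 17 = 900 - 34 ≡ 5; y = λ·(17 - 5) - 20 ≡ 12. → (5, 12)
add Q: (5, 12) + (30, 17). λ = (17 - 12)/(30 - 5) ≡ 5/25 mod 41. 25⁻¹ ≡ 23 (mod 41) since 25·23 = 575 ≡ 1, so λ ≡ 33.
  x = λ² - 5 - 30 = 1089 - 35 ≡ 29; y = λ·(5 - 29) - 12 ≡ 16. → (29, 16)
double: tangent at (29, 16): λ = (3·29² + 5)/(2·16) ≡ 27/32. 32⁻¹ ≡ 9 (mod 41), so λ ≡ 27·9 ≡ 38.
  x = λ² - 29 - 29 = 1444 - 58 ≡ 33; y = λ·(29 - 33) - 16 ≡ 37. → (33, 37)
add Q: (33, 37) + (30, 17). λ = (17 - 37)/(30 - 33) ≡ 21/38 mod 41. 38⁻¹ ≡ 27 (mod 41), so λ ≡ 34.
  x = λ² - 33 - 30 = 1156 - 63 ≡ 27; y = λ·(33 - 27) - 37 ≡ 3. → (27, 3)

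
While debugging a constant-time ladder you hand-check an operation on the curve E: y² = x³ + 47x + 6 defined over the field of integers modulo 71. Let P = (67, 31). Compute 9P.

Repeated addition: build up to 9P.
2P: tangent at (67, 31): λ = (3·67² + 47)/(2·31) ≡ 24/62. 62⁻¹ ≡ 63 (mod 71) since 62·63 = 3906 ≡ 1, so λ ≡ 24·63 ≡ 21.
  x = λ² - 67 - 67 = 441 - 134 ≡ 23; y = λ·(67 - 23) - 31 ≡ 41. → (23, 41)
3P: (23, 41) + (67, 31). λ = (31 - 41)/(67 - 23) ≡ 61/44 mod 71. 44⁻¹ ≡ 21 (mod 71) since 44·21 = 924 ≡ 1, so λ ≡ 3.
  x = λ² - 23 - 67 = 9 - 90 ≡ 61; y = λ·(23 - 61) - 41 ≡ 58. → (61, 58)
4P: (61, 58) + (67, 31). λ = (31 - 58)/(67 - 61) ≡ 44/6 mod 71. 6⁻¹ ≡ 12 (mod 71), so λ ≡ 31.
  x = λ² - 61 - 67 = 961 - 128 ≡ 52; y = λ·(61 - 52) - 58 ≡ 8. → (52, 8)
5P: (52, 8) + (67, 31). λ = (31 - 8)/(67 - 52) ≡ 23/15 mod 71. 15⁻¹ ≡ 19 (mod 71), so λ ≡ 11.
  x = λ² - 52 - 67 = 121 - 119 ≡ 2; y = λ·(52 - 2) - 8 ≡ 45. → (2, 45)
6P: (2, 45) + (67, 31). λ = (31 - 45)/(67 - 2) ≡ 57/65 mod 71. 65⁻¹ ≡ 59 (mod 71) since 65·59 = 3835 ≡ 1, so λ ≡ 26.
  x = λ² - 2 - 67 = 676 - 69 ≡ 39; y = λ·(2 - 39) - 45 ≡ 58. → (39, 58)
7P: (39, 58) + (67, 31). λ = (31 - 58)/(67 - 39) ≡ 44/28 mod 71. 28⁻¹ ≡ 33 (mod 71) since 28·33 = 924 ≡ 1, so λ ≡ 32.
  x = λ² - 39 - 67 = 1024 - 106 ≡ 66; y = λ·(39 - 66) - 58 ≡ 1. → (66, 1)
8P: (66, 1) + (67, 31). λ = (31 - 1)/(67 - 66) ≡ 30/1 mod 71. 1⁻¹ ≡ 1 (mod 71) since 1·1 = 1 ≡ 1, so λ ≡ 30.
  x = λ² - 66 - 67 = 900 - 133 ≡ 57; y = λ·(66 - 57) - 1 ≡ 56. → (57, 56)
9P: (57, 56) + (67, 31). λ = (31 - 56)/(67 - 57) ≡ 46/10 mod 71. 10⁻¹ ≡ 64 (mod 71) since 10·64 = 640 ≡ 1, so λ ≡ 33.
  x = λ² - 57 - 67 = 1089 - 124 ≡ 42; y = λ·(57 - 42) - 56 ≡ 13. → (42, 13)

(42, 13)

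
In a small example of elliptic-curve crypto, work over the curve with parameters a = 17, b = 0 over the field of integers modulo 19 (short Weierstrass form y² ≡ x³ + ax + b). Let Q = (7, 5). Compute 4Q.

Double-and-add on 4 = (100)₂. Start with Q = (7, 5) for the leading 1-bit.
double: tangent at (7, 5): λ = (3·7² + 17)/(2·5) ≡ 12/10. 10⁻¹ ≡ 2 (mod 19) since 10·2 = 20 ≡ 1, so λ ≡ 12·2 ≡ 5.
  x = λ² - 7 - 7 = 25 - 14 ≡ 11; y = λ·(7 - 11) - 5 ≡ 13. → (11, 13)
double: tangent at (11, 13): λ = (3·11² + 17)/(2·13) ≡ 0/7. 7⁻¹ ≡ 11 (mod 19), so λ ≡ 0·11 ≡ 0.
  x = λ² - 11 - 11 = 0 - 22 ≡ 16; y = λ·(11 - 16) - 13 ≡ 6. → (16, 6)

(16, 6)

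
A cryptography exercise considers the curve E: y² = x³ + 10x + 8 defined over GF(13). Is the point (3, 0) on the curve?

y² = 0² ≡ 0; x³ + 10x + 8 = 65 ≡ 0 (mod 13). 0 = 0.

yes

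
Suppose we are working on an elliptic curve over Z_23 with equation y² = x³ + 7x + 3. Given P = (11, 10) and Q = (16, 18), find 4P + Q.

First 4P:
Repeated addition: build up to 4P.
2P: tangent at (11, 10): λ = (3·11² + 7)/(2·10) ≡ 2/20. 20⁻¹ ≡ 15 (mod 23), so λ ≡ 2·15 ≡ 7.
  x = λ² - 11 - 11 = 49 - 22 ≡ 4; y = λ·(11 - 4) - 10 ≡ 16. → (4, 16)
3P: (4, 16) + (11, 10). λ = (10 - 16)/(11 - 4) ≡ 17/7 mod 23. 7⁻¹ ≡ 10 (mod 23) since 7·10 = 70 ≡ 1, so λ ≡ 9.
  x = λ² - 4 - 11 = 81 - 15 ≡ 20; y = λ·(4 - 20) - 16 ≡ 1. → (20, 1)
4P: (20, 1) + (11, 10). λ = (10 - 1)/(11 - 20) ≡ 9/14 mod 23. 14⁻¹ ≡ 5 (mod 23), so λ ≡ 22.
  x = λ² - 20 - 11 = 484 - 31 ≡ 16; y = λ·(20 - 16) - 1 ≡ 18. → (16, 18)
4P = (16, 18).
Finally 4P + Q:
tangent at (16, 18): λ = (3·16² + 7)/(2·18) ≡ 16/13. 13⁻¹ ≡ 16 (mod 23) since 13·16 = 208 ≡ 1, so λ ≡ 16·16 ≡ 3.
  x = λ² - 16 - 16 = 9 - 32 ≡ 0; y = λ·(16 - 0) - 18 ≡ 7. → (0, 7)

(0, 7)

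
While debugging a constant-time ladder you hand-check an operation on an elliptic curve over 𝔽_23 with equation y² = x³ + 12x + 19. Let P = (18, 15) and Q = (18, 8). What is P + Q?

The two points share x = 18 and their y-coordinates satisfy 15 + 8 ≡ 0 (mod 23), so they are inverses. Their sum is ∞.

O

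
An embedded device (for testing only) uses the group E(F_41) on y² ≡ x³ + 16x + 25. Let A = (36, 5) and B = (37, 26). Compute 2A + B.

(15, 14)

First 2A:
Repeated addition: build up to 2A.
2A: tangent at (36, 5): λ = (3·36² + 16)/(2·5) ≡ 9/10. 10⁻¹ ≡ 37 (mod 41), so λ ≡ 9·37 ≡ 5.
  x = λ² - 36 - 36 = 25 - 72 ≡ 35; y = λ·(36 - 35) - 5 ≡ 0. → (35, 0)
2A = (35, 0).
Finally 2A + B:
(35, 0) + (37, 26). λ = (26 - 0)/(37 - 35) ≡ 26/2 mod 41. 2⁻¹ ≡ 21 (mod 41), so λ ≡ 13.
  x = λ² - 35 - 37 = 169 - 72 ≡ 15; y = λ·(35 - 15) - 0 ≡ 14. → (15, 14)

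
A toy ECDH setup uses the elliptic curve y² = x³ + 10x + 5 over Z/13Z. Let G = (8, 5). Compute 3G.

(3, 7)

Repeated addition: build up to 3G.
2G: tangent at (8, 5): λ = (3·8² + 10)/(2·5) ≡ 7/10. 10⁻¹ ≡ 4 (mod 13) since 10·4 = 40 ≡ 1, so λ ≡ 7·4 ≡ 2.
  x = λ² - 8 - 8 = 4 - 16 ≡ 1; y = λ·(8 - 1) - 5 ≡ 9. → (1, 9)
3G: (1, 9) + (8, 5). λ = (5 - 9)/(8 - 1) ≡ 9/7 mod 13. 7⁻¹ ≡ 2 (mod 13) since 7·2 = 14 ≡ 1, so λ ≡ 5.
  x = λ² - 1 - 8 = 25 - 9 ≡ 3; y = λ·(1 - 3) - 9 ≡ 7. → (3, 7)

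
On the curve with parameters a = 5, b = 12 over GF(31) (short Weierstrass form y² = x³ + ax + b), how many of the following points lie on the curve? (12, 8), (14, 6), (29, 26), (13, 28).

(12, 8): 8² ≡ 2, rhs ≡ 2 → on.
(14, 6): 6² ≡ 5, rhs ≡ 5 → on.
(29, 26): 26² ≡ 25, rhs ≡ 25 → on.
(13, 28): 28² ≡ 9, rhs ≡ 11 → off.

3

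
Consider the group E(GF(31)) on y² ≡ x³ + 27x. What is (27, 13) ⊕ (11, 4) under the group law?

(7, 6)

(27, 13) + (11, 4). λ = (4 - 13)/(11 - 27) ≡ 22/15 mod 31. 15⁻¹ ≡ 29 (mod 31), so λ ≡ 18.
  x = λ² - 27 - 11 = 324 - 38 ≡ 7; y = λ·(27 - 7) - 13 ≡ 6. → (7, 6)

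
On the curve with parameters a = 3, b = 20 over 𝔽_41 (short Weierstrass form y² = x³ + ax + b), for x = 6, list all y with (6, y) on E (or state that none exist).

7, 34

x³ + 3x + 20 = 254 ≡ 8 (mod 41).
Square roots of 8 mod 41: 7 and 34 (since 7² = 49 ≡ 8).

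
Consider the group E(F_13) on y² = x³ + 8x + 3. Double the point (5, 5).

tangent at (5, 5): λ = (3·5² + 8)/(2·5) ≡ 5/10. 10⁻¹ ≡ 4 (mod 13), so λ ≡ 5·4 ≡ 7.
  x = λ² - 5 - 5 = 49 - 10 ≡ 0; y = λ·(5 - 0) - 5 ≡ 4. → (0, 4)

(0, 4)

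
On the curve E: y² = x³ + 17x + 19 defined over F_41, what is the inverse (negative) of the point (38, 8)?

(38, 33)

-(38, 8) = (38, -8 mod 41) = (38, 33).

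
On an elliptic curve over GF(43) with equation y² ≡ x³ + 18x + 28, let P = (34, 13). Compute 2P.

(28, 34)

tangent at (34, 13): λ = (3·34² + 18)/(2·13) ≡ 3/26. 26⁻¹ ≡ 5 (mod 43), so λ ≡ 3·5 ≡ 15.
  x = λ² - 34 - 34 = 225 - 68 ≡ 28; y = λ·(34 - 28) - 13 ≡ 34. → (28, 34)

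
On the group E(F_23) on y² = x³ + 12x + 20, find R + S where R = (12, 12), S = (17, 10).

(12, 12) + (17, 10). λ = (10 - 12)/(17 - 12) ≡ 21/5 mod 23. 5⁻¹ ≡ 14 (mod 23), so λ ≡ 18.
  x = λ² - 12 - 17 = 324 - 29 ≡ 19; y = λ·(12 - 19) - 12 ≡ 0. → (19, 0)

(19, 0)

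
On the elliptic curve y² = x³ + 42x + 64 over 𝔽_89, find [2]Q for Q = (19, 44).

(7, 73)

tangent at (19, 44): λ = (3·19² + 42)/(2·44) ≡ 57/88. 88⁻¹ ≡ 88 (mod 89), so λ ≡ 57·88 ≡ 32.
  x = λ² - 19 - 19 = 1024 - 38 ≡ 7; y = λ·(19 - 7) - 44 ≡ 73. → (7, 73)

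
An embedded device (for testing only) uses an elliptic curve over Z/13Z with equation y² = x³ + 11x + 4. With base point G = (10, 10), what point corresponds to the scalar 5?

(10, 3)

Double-and-add on 5 = (101)₂. Start with G = (10, 10) for the leading 1-bit.
double: tangent at (10, 10): λ = (3·10² + 11)/(2·10) ≡ 12/7. 7⁻¹ ≡ 2 (mod 13), so λ ≡ 12·2 ≡ 11.
  x = λ² - 10 - 10 = 121 - 20 ≡ 10; y = λ·(10 - 10) - 10 ≡ 3. → (10, 3)
double: tangent at (10, 3): λ = (3·10² + 11)/(2·3) ≡ 12/6. 6⁻¹ ≡ 11 (mod 13), so λ ≡ 12·11 ≡ 2.
  x = λ² - 10 - 10 = 4 - 20 ≡ 10; y = λ·(10 - 10) - 3 ≡ 10. → (10, 10)
add G: tangent at (10, 10): λ = (3·10² + 11)/(2·10) ≡ 12/7. 7⁻¹ ≡ 2 (mod 13), so λ ≡ 12·2 ≡ 11.
  x = λ² - 10 - 10 = 121 - 20 ≡ 10; y = λ·(10 - 10) - 10 ≡ 3. → (10, 3)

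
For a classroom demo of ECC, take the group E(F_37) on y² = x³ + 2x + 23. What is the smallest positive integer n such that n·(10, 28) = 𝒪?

2P: tangent at (10, 28): λ = (3·10² + 2)/(2·28) ≡ 6/19. 19⁻¹ ≡ 2 (mod 37), so λ ≡ 6·2 ≡ 12.
  x = λ² - 10 - 10 = 144 - 20 ≡ 13; y = λ·(10 - 13) - 28 ≡ 10. → (13, 10)
3P: (13, 10) + (10, 28). λ = (28 - 10)/(10 - 13) ≡ 18/34 mod 37. 34⁻¹ ≡ 12 (mod 37) since 34·12 = 408 ≡ 1, so λ ≡ 31.
  x = λ² - 13 - 10 = 961 - 23 ≡ 13; y = λ·(13 - 13) - 10 ≡ 27. → (13, 27)
4P: (13, 27) + (10, 28). λ = (28 - 27)/(10 - 13) ≡ 1/34 mod 37. 34⁻¹ ≡ 12 (mod 37), so λ ≡ 12.
  x = λ² - 13 - 10 = 144 - 23 ≡ 10; y = λ·(13 - 10) - 27 ≡ 9. → (10, 9)
5P: (10, 9) + (10, 28): same x and y₁ ≡ -y₂, so the sum is 𝒪.
5P = 𝒪, so the order is 5.

5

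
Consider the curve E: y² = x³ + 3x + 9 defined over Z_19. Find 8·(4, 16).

(3, 8)

Write P = (4, 16).
Repeated addition: build up to 8P.
2P: tangent at (4, 16): λ = (3·4² + 3)/(2·16) ≡ 13/13. 13⁻¹ ≡ 3 (mod 19) since 13·3 = 39 ≡ 1, so λ ≡ 13·3 ≡ 1.
  x = λ² - 4 - 4 = 1 - 8 ≡ 12; y = λ·(4 - 12) - 16 ≡ 14. → (12, 14)
3P: (12, 14) + (4, 16). λ = (16 - 14)/(4 - 12) ≡ 2/11 mod 19. 11⁻¹ ≡ 7 (mod 19), so λ ≡ 14.
  x = λ² - 12 - 4 = 196 - 16 ≡ 9; y = λ·(12 - 9) - 14 ≡ 9. → (9, 9)
4P: (9, 9) + (4, 16). λ = (16 - 9)/(4 - 9) ≡ 7/14 mod 19. 14⁻¹ ≡ 15 (mod 19) since 14·15 = 210 ≡ 1, so λ ≡ 10.
  x = λ² - 9 - 4 = 100 - 13 ≡ 11; y = λ·(9 - 11) - 9 ≡ 9. → (11, 9)
5P: (11, 9) + (4, 16). λ = (16 - 9)/(4 - 11) ≡ 7/12 mod 19. 12⁻¹ ≡ 8 (mod 19) since 12·8 = 96 ≡ 1, so λ ≡ 18.
  x = λ² - 11 - 4 = 324 - 15 ≡ 5; y = λ·(11 - 5) - 9 ≡ 4. → (5, 4)
6P: (5, 4) + (4, 16). λ = (16 - 4)/(4 - 5) ≡ 12/18 mod 19. 18⁻¹ ≡ 18 (mod 19), so λ ≡ 7.
  x = λ² - 5 - 4 = 49 - 9 ≡ 2; y = λ·(5 - 2) - 4 ≡ 17. → (2, 17)
7P: (2, 17) + (4, 16). λ = (16 - 17)/(4 - 2) ≡ 18/2 mod 19. 2⁻¹ ≡ 10 (mod 19) since 2·10 = 20 ≡ 1, so λ ≡ 9.
  x = λ² - 2 - 4 = 81 - 6 ≡ 18; y = λ·(2 - 18) - 17 ≡ 10. → (18, 10)
8P: (18, 10) + (4, 16). λ = (16 - 10)/(4 - 18) ≡ 6/5 mod 19. 5⁻¹ ≡ 4 (mod 19) since 5·4 = 20 ≡ 1, so λ ≡ 5.
  x = λ² - 18 - 4 = 25 - 22 ≡ 3; y = λ·(18 - 3) - 10 ≡ 8. → (3, 8)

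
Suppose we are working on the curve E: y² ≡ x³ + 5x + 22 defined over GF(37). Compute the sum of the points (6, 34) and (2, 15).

(6, 34) + (2, 15). λ = (15 - 34)/(2 - 6) ≡ 18/33 mod 37. 33⁻¹ ≡ 9 (mod 37), so λ ≡ 14.
  x = λ² - 6 - 2 = 196 - 8 ≡ 3; y = λ·(6 - 3) - 34 ≡ 8. → (3, 8)

(3, 8)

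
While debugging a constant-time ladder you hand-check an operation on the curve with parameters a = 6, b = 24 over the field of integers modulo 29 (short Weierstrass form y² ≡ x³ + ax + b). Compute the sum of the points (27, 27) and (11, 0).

(27, 27) + (11, 0). λ = (0 - 27)/(11 - 27) ≡ 2/13 mod 29. 13⁻¹ ≡ 9 (mod 29), so λ ≡ 18.
  x = λ² - 27 - 11 = 324 - 38 ≡ 25; y = λ·(27 - 25) - 27 ≡ 9. → (25, 9)

(25, 9)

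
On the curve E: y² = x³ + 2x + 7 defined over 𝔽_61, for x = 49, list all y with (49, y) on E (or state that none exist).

none

x³ + 2x + 7 = 117754 ≡ 24 (mod 61).
24 is a non-residue mod 61; no y exists.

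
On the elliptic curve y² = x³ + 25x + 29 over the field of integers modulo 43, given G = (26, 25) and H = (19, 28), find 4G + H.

(2, 42)

First 4G:
Repeated addition: build up to 4G.
2G: tangent at (26, 25): λ = (3·26² + 25)/(2·25) ≡ 32/7. 7⁻¹ ≡ 37 (mod 43), so λ ≡ 32·37 ≡ 23.
  x = λ² - 26 - 26 = 529 - 52 ≡ 4; y = λ·(26 - 4) - 25 ≡ 8. → (4, 8)
3G: (4, 8) + (26, 25). λ = (25 - 8)/(26 - 4) ≡ 17/22 mod 43. 22⁻¹ ≡ 2 (mod 43), so λ ≡ 34.
  x = λ² - 4 - 26 = 1156 - 30 ≡ 8; y = λ·(4 - 8) - 8 ≡ 28. → (8, 28)
4G: (8, 28) + (26, 25). λ = (25 - 28)/(26 - 8) ≡ 40/18 mod 43. 18⁻¹ ≡ 12 (mod 43) since 18·12 = 216 ≡ 1, so λ ≡ 7.
  x = λ² - 8 - 26 = 49 - 34 ≡ 15; y = λ·(8 - 15) - 28 ≡ 9. → (15, 9)
4G = (15, 9).
Finally 4G + H:
(15, 9) + (19, 28). λ = (28 - 9)/(19 - 15) ≡ 19/4 mod 43. 4⁻¹ ≡ 11 (mod 43) since 4·11 = 44 ≡ 1, so λ ≡ 37.
  x = λ² - 15 - 19 = 1369 - 34 ≡ 2; y = λ·(15 - 2) - 9 ≡ 42. → (2, 42)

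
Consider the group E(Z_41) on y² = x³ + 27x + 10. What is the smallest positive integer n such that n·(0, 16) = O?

2P: tangent at (0, 16): λ = (3·0² + 27)/(2·16) ≡ 27/32. 32⁻¹ ≡ 9 (mod 41), so λ ≡ 27·9 ≡ 38.
  x = λ² - 0 - 0 = 1444 - 0 ≡ 9; y = λ·(0 - 9) - 16 ≡ 11. → (9, 11)
3P: (9, 11) + (0, 16). λ = (16 - 11)/(0 - 9) ≡ 5/32 mod 41. 32⁻¹ ≡ 9 (mod 41), so λ ≡ 4.
  x = λ² - 9 - 0 = 16 - 9 ≡ 7; y = λ·(9 - 7) - 11 ≡ 38. → (7, 38)
4P: (7, 38) + (0, 16). λ = (16 - 38)/(0 - 7) ≡ 19/34 mod 41. 34⁻¹ ≡ 35 (mod 41), so λ ≡ 9.
  x = λ² - 7 - 0 = 81 - 7 ≡ 33; y = λ·(7 - 33) - 38 ≡ 15. → (33, 15)
5P: (33, 15) + (0, 16). λ = (16 - 15)/(0 - 33) ≡ 1/8 mod 41. 8⁻¹ ≡ 36 (mod 41), so λ ≡ 36.
  x = λ² - 33 - 0 = 1296 - 33 ≡ 33; y = λ·(33 - 33) - 15 ≡ 26. → (33, 26)
6P: (33, 26) + (0, 16). λ = (16 - 26)/(0 - 33) ≡ 31/8 mod 41. 8⁻¹ ≡ 36 (mod 41) since 8·36 = 288 ≡ 1, so λ ≡ 9.
  x = λ² - 33 - 0 = 81 - 33 ≡ 7; y = λ·(33 - 7) - 26 ≡ 3. → (7, 3)
7P: (7, 3) + (0, 16). λ = (16 - 3)/(0 - 7) ≡ 13/34 mod 41. 34⁻¹ ≡ 35 (mod 41), so λ ≡ 4.
  x = λ² - 7 - 0 = 16 - 7 ≡ 9; y = λ·(7 - 9) - 3 ≡ 30. → (9, 30)
8P: (9, 30) + (0, 16). λ = (16 - 30)/(0 - 9) ≡ 27/32 mod 41. 32⁻¹ ≡ 9 (mod 41), so λ ≡ 38.
  x = λ² - 9 - 0 = 1444 - 9 ≡ 0; y = λ·(9 - 0) - 30 ≡ 25. → (0, 25)
9P: (0, 25) + (0, 16): same x and y₁ ≡ -y₂, so the sum is O.
9P = O, so the order is 9.

9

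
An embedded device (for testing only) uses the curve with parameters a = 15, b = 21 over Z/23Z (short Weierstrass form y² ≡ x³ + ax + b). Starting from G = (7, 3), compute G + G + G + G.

Double-and-add on 4 = (100)₂. Start with G = (7, 3) for the leading 1-bit.
double: tangent at (7, 3): λ = (3·7² + 15)/(2·3) ≡ 1/6. 6⁻¹ ≡ 4 (mod 23), so λ ≡ 1·4 ≡ 4.
  x = λ² - 7 - 7 = 16 - 14 ≡ 2; y = λ·(7 - 2) - 3 ≡ 17. → (2, 17)
double: tangent at (2, 17): λ = (3·2² + 15)/(2·17) ≡ 4/11. 11⁻¹ ≡ 21 (mod 23), so λ ≡ 4·21 ≡ 15.
  x = λ² - 2 - 2 = 225 - 4 ≡ 14; y = λ·(2 - 14) - 17 ≡ 10. → (14, 10)

(14, 10)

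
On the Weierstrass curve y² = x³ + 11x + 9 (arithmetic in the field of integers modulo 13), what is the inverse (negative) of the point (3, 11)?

-(3, 11) = (3, -11 mod 13) = (3, 2).

(3, 2)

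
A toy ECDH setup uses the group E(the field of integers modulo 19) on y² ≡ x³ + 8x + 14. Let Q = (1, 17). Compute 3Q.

(1, 2)

Repeated addition: build up to 3Q.
2Q: tangent at (1, 17): λ = (3·1² + 8)/(2·17) ≡ 11/15. 15⁻¹ ≡ 14 (mod 19), so λ ≡ 11·14 ≡ 2.
  x = λ² - 1 - 1 = 4 - 2 ≡ 2; y = λ·(1 - 2) - 17 ≡ 0. → (2, 0)
3Q: (2, 0) + (1, 17). λ = (17 - 0)/(1 - 2) ≡ 17/18 mod 19. 18⁻¹ ≡ 18 (mod 19), so λ ≡ 2.
  x = λ² - 2 - 1 = 4 - 3 ≡ 1; y = λ·(2 - 1) - 0 ≡ 2. → (1, 2)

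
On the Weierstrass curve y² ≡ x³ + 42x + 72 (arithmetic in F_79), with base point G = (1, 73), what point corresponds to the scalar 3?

Repeated addition: build up to 3G.
2G: tangent at (1, 73): λ = (3·1² + 42)/(2·73) ≡ 45/67. 67⁻¹ ≡ 46 (mod 79), so λ ≡ 45·46 ≡ 16.
  x = λ² - 1 - 1 = 256 - 2 ≡ 17; y = λ·(1 - 17) - 73 ≡ 66. → (17, 66)
3G: (17, 66) + (1, 73). λ = (73 - 66)/(1 - 17) ≡ 7/63 mod 79. 63⁻¹ ≡ 74 (mod 79) since 63·74 = 4662 ≡ 1, so λ ≡ 44.
  x = λ² - 17 - 1 = 1936 - 18 ≡ 22; y = λ·(17 - 22) - 66 ≡ 30. → (22, 30)

(22, 30)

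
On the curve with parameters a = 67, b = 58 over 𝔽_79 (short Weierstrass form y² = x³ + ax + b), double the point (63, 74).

(72, 6)

tangent at (63, 74): λ = (3·63² + 67)/(2·74) ≡ 45/69. 69⁻¹ ≡ 71 (mod 79), so λ ≡ 45·71 ≡ 35.
  x = λ² - 63 - 63 = 1225 - 126 ≡ 72; y = λ·(63 - 72) - 74 ≡ 6. → (72, 6)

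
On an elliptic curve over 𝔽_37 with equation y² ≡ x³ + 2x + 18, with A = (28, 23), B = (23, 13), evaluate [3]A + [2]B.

(19, 12)

First 3A:
Repeated addition: build up to 3A.
2A: tangent at (28, 23): λ = (3·28² + 2)/(2·23) ≡ 23/9. 9⁻¹ ≡ 33 (mod 37), so λ ≡ 23·33 ≡ 19.
  x = λ² - 28 - 28 = 361 - 56 ≡ 9; y = λ·(28 - 9) - 23 ≡ 5. → (9, 5)
3A: (9, 5) + (28, 23). λ = (23 - 5)/(28 - 9) ≡ 18/19 mod 37. 19⁻¹ ≡ 2 (mod 37) since 19·2 = 38 ≡ 1, so λ ≡ 36.
  x = λ² - 9 - 28 = 1296 - 37 ≡ 1; y = λ·(9 - 1) - 5 ≡ 24. → (1, 24)
3A = (1, 24).
Next 2B:
Repeated addition: build up to 2B.
2B: tangent at (23, 13): λ = (3·23² + 2)/(2·13) ≡ 35/26. 26⁻¹ ≡ 10 (mod 37) since 26·10 = 260 ≡ 1, so λ ≡ 35·10 ≡ 17.
  x = λ² - 23 - 23 = 289 - 46 ≡ 21; y = λ·(23 - 21) - 13 ≡ 21. → (21, 21)
2B = (21, 21).
Finally 3A + 2B:
(1, 24) + (21, 21). λ = (21 - 24)/(21 - 1) ≡ 34/20 mod 37. 20⁻¹ ≡ 13 (mod 37) since 20·13 = 260 ≡ 1, so λ ≡ 35.
  x = λ² - 1 - 21 = 1225 - 22 ≡ 19; y = λ·(1 - 19) - 24 ≡ 12. → (19, 12)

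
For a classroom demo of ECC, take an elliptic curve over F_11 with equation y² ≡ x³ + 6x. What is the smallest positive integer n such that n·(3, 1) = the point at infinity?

2P: tangent at (3, 1): λ = (3·3² + 6)/(2·1) ≡ 0/2. 2⁻¹ ≡ 6 (mod 11), so λ ≡ 0·6 ≡ 0.
  x = λ² - 3 - 3 = 0 - 6 ≡ 5; y = λ·(3 - 5) - 1 ≡ 10. → (5, 10)
3P: (5, 10) + (3, 1). λ = (1 - 10)/(3 - 5) ≡ 2/9 mod 11. 9⁻¹ ≡ 5 (mod 11) since 9·5 = 45 ≡ 1, so λ ≡ 10.
  x = λ² - 5 - 3 = 100 - 8 ≡ 4; y = λ·(5 - 4) - 10 ≡ 0. → (4, 0)
4P: (4, 0) + (3, 1). λ = (1 - 0)/(3 - 4) ≡ 1/10 mod 11. 10⁻¹ ≡ 10 (mod 11), so λ ≡ 10.
  x = λ² - 4 - 3 = 100 - 7 ≡ 5; y = λ·(4 - 5) - 0 ≡ 1. → (5, 1)
5P: (5, 1) + (3, 1). λ = (1 - 1)/(3 - 5) ≡ 0/9 mod 11. 9⁻¹ ≡ 5 (mod 11) since 9·5 = 45 ≡ 1, so λ ≡ 0.
  x = λ² - 5 - 3 = 0 - 8 ≡ 3; y = λ·(5 - 3) - 1 ≡ 10. → (3, 10)
6P: (3, 10) + (3, 1): same x and y₁ ≡ -y₂, so the sum is the point at infinity.
6P = the point at infinity, so the order is 6.

6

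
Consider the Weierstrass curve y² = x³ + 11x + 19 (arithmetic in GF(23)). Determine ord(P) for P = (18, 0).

2P: (18, 0) + (18, 0): same x and y₁ ≡ -y₂, so the sum is O.
2P = O, so the order is 2.

2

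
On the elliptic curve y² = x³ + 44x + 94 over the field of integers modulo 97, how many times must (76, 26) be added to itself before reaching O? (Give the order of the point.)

5

2P: tangent at (76, 26): λ = (3·76² + 44)/(2·26) ≡ 9/52. 52⁻¹ ≡ 28 (mod 97), so λ ≡ 9·28 ≡ 58.
  x = λ² - 76 - 76 = 3364 - 152 ≡ 11; y = λ·(76 - 11) - 26 ≡ 58. → (11, 58)
3P: (11, 58) + (76, 26). λ = (26 - 58)/(76 - 11) ≡ 65/65 mod 97. 65⁻¹ ≡ 3 (mod 97), so λ ≡ 1.
  x = λ² - 11 - 76 = 1 - 87 ≡ 11; y = λ·(11 - 11) - 58 ≡ 39. → (11, 39)
4P: (11, 39) + (76, 26). λ = (26 - 39)/(76 - 11) ≡ 84/65 mod 97. 65⁻¹ ≡ 3 (mod 97), so λ ≡ 58.
  x = λ² - 11 - 76 = 3364 - 87 ≡ 76; y = λ·(11 - 76) - 39 ≡ 71. → (76, 71)
5P: (76, 71) + (76, 26): same x and y₁ ≡ -y₂, so the sum is O.
5P = O, so the order is 5.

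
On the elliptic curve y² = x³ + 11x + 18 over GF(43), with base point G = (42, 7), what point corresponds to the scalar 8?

Double-and-add on 8 = (1000)₂. Start with G = (42, 7) for the leading 1-bit.
double: tangent at (42, 7): λ = (3·42² + 11)/(2·7) ≡ 14/14. 14⁻¹ ≡ 40 (mod 43) since 14·40 = 560 ≡ 1, so λ ≡ 14·40 ≡ 1.
  x = λ² - 42 - 42 = 1 - 84 ≡ 3; y = λ·(42 - 3) - 7 ≡ 32. → (3, 32)
double: tangent at (3, 32): λ = (3·3² + 11)/(2·32) ≡ 38/21. 21⁻¹ ≡ 41 (mod 43) since 21·41 = 861 ≡ 1, so λ ≡ 38·41 ≡ 10.
  x = λ² - 3 - 3 = 100 - 6 ≡ 8; y = λ·(3 - 8) - 32 ≡ 4. → (8, 4)
double: tangent at (8, 4): λ = (3·8² + 11)/(2·4) ≡ 31/8. 8⁻¹ ≡ 27 (mod 43), so λ ≡ 31·27 ≡ 20.
  x = λ² - 8 - 8 = 400 - 16 ≡ 40; y = λ·(8 - 40) - 4 ≡ 1. → (40, 1)

(40, 1)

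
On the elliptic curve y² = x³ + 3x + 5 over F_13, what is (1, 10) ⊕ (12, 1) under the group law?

(4, 9)

(1, 10) + (12, 1). λ = (1 - 10)/(12 - 1) ≡ 4/11 mod 13. 11⁻¹ ≡ 6 (mod 13) since 11·6 = 66 ≡ 1, so λ ≡ 11.
  x = λ² - 1 - 12 = 121 - 13 ≡ 4; y = λ·(1 - 4) - 10 ≡ 9. → (4, 9)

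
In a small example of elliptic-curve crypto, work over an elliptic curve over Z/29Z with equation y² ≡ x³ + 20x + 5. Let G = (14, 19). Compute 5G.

(26, 11)

Double-and-add on 5 = (101)₂. Start with G = (14, 19) for the leading 1-bit.
double: tangent at (14, 19): λ = (3·14² + 20)/(2·19) ≡ 28/9. 9⁻¹ ≡ 13 (mod 29) since 9·13 = 117 ≡ 1, so λ ≡ 28·13 ≡ 16.
  x = λ² - 14 - 14 = 256 - 28 ≡ 25; y = λ·(14 - 25) - 19 ≡ 8. → (25, 8)
double: tangent at (25, 8): λ = (3·25² + 20)/(2·8) ≡ 10/16. 16⁻¹ ≡ 20 (mod 29) since 16·20 = 320 ≡ 1, so λ ≡ 10·20 ≡ 26.
  x = λ² - 25 - 25 = 676 - 50 ≡ 17; y = λ·(25 - 17) - 8 ≡ 26. → (17, 26)
add G: (17, 26) + (14, 19). λ = (19 - 26)/(14 - 17) ≡ 22/26 mod 29. 26⁻¹ ≡ 19 (mod 29) since 26·19 = 494 ≡ 1, so λ ≡ 12.
  x = λ² - 17 - 14 = 144 - 31 ≡ 26; y = λ·(17 - 26) - 26 ≡ 11. → (26, 11)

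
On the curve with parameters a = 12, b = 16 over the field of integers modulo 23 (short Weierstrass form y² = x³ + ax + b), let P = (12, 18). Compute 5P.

(10, 3)

Double-and-add on 5 = (101)₂. Start with P = (12, 18) for the leading 1-bit.
double: tangent at (12, 18): λ = (3·12² + 12)/(2·18) ≡ 7/13. 13⁻¹ ≡ 16 (mod 23), so λ ≡ 7·16 ≡ 20.
  x = λ² - 12 - 12 = 400 - 24 ≡ 8; y = λ·(12 - 8) - 18 ≡ 16. → (8, 16)
double: tangent at (8, 16): λ = (3·8² + 12)/(2·16) ≡ 20/9. 9⁻¹ ≡ 18 (mod 23) since 9·18 = 162 ≡ 1, so λ ≡ 20·18 ≡ 15.
  x = λ² - 8 - 8 = 225 - 16 ≡ 2; y = λ·(8 - 2) - 16 ≡ 5. → (2, 5)
add P: (2, 5) + (12, 18). λ = (18 - 5)/(12 - 2) ≡ 13/10 mod 23. 10⁻¹ ≡ 7 (mod 23) since 10·7 = 70 ≡ 1, so λ ≡ 22.
  x = λ² - 2 - 12 = 484 - 14 ≡ 10; y = λ·(2 - 10) - 5 ≡ 3. → (10, 3)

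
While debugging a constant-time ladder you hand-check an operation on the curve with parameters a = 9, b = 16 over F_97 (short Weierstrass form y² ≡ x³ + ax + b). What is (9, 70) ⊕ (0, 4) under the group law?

(34, 70)

(9, 70) + (0, 4). λ = (4 - 70)/(0 - 9) ≡ 31/88 mod 97. 88⁻¹ ≡ 43 (mod 97) since 88·43 = 3784 ≡ 1, so λ ≡ 72.
  x = λ² - 9 - 0 = 5184 - 9 ≡ 34; y = λ·(9 - 34) - 70 ≡ 70. → (34, 70)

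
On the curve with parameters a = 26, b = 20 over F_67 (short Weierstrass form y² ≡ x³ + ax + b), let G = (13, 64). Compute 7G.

Repeated addition: build up to 7G.
2G: tangent at (13, 64): λ = (3·13² + 26)/(2·64) ≡ 64/61. 61⁻¹ ≡ 11 (mod 67) since 61·11 = 671 ≡ 1, so λ ≡ 64·11 ≡ 34.
  x = λ² - 13 - 13 = 1156 - 26 ≡ 58; y = λ·(13 - 58) - 64 ≡ 14. → (58, 14)
3G: (58, 14) + (13, 64). λ = (64 - 14)/(13 - 58) ≡ 50/22 mod 67. 22⁻¹ ≡ 64 (mod 67), so λ ≡ 51.
  x = λ² - 58 - 13 = 2601 - 71 ≡ 51; y = λ·(58 - 51) - 14 ≡ 8. → (51, 8)
4G: (51, 8) + (13, 64). λ = (64 - 8)/(13 - 51) ≡ 56/29 mod 67. 29⁻¹ ≡ 37 (mod 67), so λ ≡ 62.
  x = λ² - 51 - 13 = 3844 - 64 ≡ 28; y = λ·(51 - 28) - 8 ≡ 11. → (28, 11)
5G: (28, 11) + (13, 64). λ = (64 - 11)/(13 - 28) ≡ 53/52 mod 67. 52⁻¹ ≡ 58 (mod 67), so λ ≡ 59.
  x = λ² - 28 - 13 = 3481 - 41 ≡ 23; y = λ·(28 - 23) - 11 ≡ 16. → (23, 16)
6G: (23, 16) + (13, 64). λ = (64 - 16)/(13 - 23) ≡ 48/57 mod 67. 57⁻¹ ≡ 20 (mod 67) since 57·20 = 1140 ≡ 1, so λ ≡ 22.
  x = λ² - 23 - 13 = 484 - 36 ≡ 46; y = λ·(23 - 46) - 16 ≡ 14. → (46, 14)
7G: (46, 14) + (13, 64). λ = (64 - 14)/(13 - 46) ≡ 50/34 mod 67. 34⁻¹ ≡ 2 (mod 67), so λ ≡ 33.
  x = λ² - 46 - 13 = 1089 - 59 ≡ 25; y = λ·(46 - 25) - 14 ≡ 9. → (25, 9)

(25, 9)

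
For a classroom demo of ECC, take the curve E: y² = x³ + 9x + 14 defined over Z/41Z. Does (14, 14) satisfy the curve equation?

no

y² = 14² ≡ 32; x³ + 9x + 14 = 2884 ≡ 14 (mod 41). 32 ≠ 14.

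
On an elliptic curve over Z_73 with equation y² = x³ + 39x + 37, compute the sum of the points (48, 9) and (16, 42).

(6, 7)

(48, 9) + (16, 42). λ = (42 - 9)/(16 - 48) ≡ 33/41 mod 73. 41⁻¹ ≡ 57 (mod 73), so λ ≡ 56.
  x = λ² - 48 - 16 = 3136 - 64 ≡ 6; y = λ·(48 - 6) - 9 ≡ 7. → (6, 7)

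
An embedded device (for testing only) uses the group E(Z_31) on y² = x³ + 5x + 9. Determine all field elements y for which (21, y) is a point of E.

x³ + 5x + 9 = 9375 ≡ 13 (mod 31).
13 is a non-residue mod 31; no y exists.

none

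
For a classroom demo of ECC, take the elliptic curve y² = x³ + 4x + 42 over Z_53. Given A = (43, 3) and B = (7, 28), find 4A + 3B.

First 4A:
Double-and-add on 4 = (100)₂. Start with A = (43, 3) for the leading 1-bit.
double: tangent at (43, 3): λ = (3·43² + 4)/(2·3) ≡ 39/6. 6⁻¹ ≡ 9 (mod 53), so λ ≡ 39·9 ≡ 33.
  x = λ² - 43 - 43 = 1089 - 86 ≡ 49; y = λ·(43 - 49) - 3 ≡ 11. → (49, 11)
double: tangent at (49, 11): λ = (3·49² + 4)/(2·11) ≡ 52/22. 22⁻¹ ≡ 41 (mod 53), so λ ≡ 52·41 ≡ 12.
  x = λ² - 49 - 49 = 144 - 98 ≡ 46; y = λ·(49 - 46) - 11 ≡ 25. → (46, 25)
4A = (46, 25).
Next 3B:
Repeated addition: build up to 3B.
2B: tangent at (7, 28): λ = (3·7² + 4)/(2·28) ≡ 45/3. 3⁻¹ ≡ 18 (mod 53), so λ ≡ 45·18 ≡ 15.
  x = λ² - 7 - 7 = 225 - 14 ≡ 52; y = λ·(7 - 52) - 28 ≡ 39. → (52, 39)
3B: (52, 39) + (7, 28). λ = (28 - 39)/(7 - 52) ≡ 42/8 mod 53. 8⁻¹ ≡ 20 (mod 53) since 8·20 = 160 ≡ 1, so λ ≡ 45.
  x = λ² - 52 - 7 = 2025 - 59 ≡ 5; y = λ·(52 - 5) - 39 ≡ 9. → (5, 9)
3B = (5, 9).
Finally 4A + 3B:
(46, 25) + (5, 9). λ = (9 - 25)/(5 - 46) ≡ 37/12 mod 53. 12⁻¹ ≡ 31 (mod 53) since 12·31 = 372 ≡ 1, so λ ≡ 34.
  x = λ² - 46 - 5 = 1156 - 51 ≡ 45; y = λ·(46 - 45) - 25 ≡ 9. → (45, 9)

(45, 9)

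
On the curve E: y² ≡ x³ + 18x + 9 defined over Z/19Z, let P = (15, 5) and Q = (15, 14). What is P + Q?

The two points share x = 15 and their y-coordinates satisfy 5 + 14 ≡ 0 (mod 19), so they are inverses. Their sum is the point at infinity.

O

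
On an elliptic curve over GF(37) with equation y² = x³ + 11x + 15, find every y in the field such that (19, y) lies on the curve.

x³ + 11x + 15 = 7083 ≡ 16 (mod 37).
Square roots of 16 mod 37: 4 and 33 (since 4² = 16 ≡ 16).

4, 33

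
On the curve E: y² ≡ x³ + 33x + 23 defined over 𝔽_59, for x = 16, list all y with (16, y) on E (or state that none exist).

24, 35

x³ + 33x + 23 = 4647 ≡ 45 (mod 59).
Square roots of 45 mod 59: 24 and 35 (since 24² = 576 ≡ 45).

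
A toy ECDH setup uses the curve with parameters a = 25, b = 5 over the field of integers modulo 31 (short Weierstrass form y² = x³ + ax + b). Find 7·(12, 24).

(12, 7)

Write P = (12, 24).
Double-and-add on 7 = (111)₂. Start with P = (12, 24) for the leading 1-bit.
double: tangent at (12, 24): λ = (3·12² + 25)/(2·24) ≡ 23/17. 17⁻¹ ≡ 11 (mod 31) since 17·11 = 187 ≡ 1, so λ ≡ 23·11 ≡ 5.
  x = λ² - 12 - 12 = 25 - 24 ≡ 1; y = λ·(12 - 1) - 24 ≡ 0. → (1, 0)
add P: (1, 0) + (12, 24). λ = (24 - 0)/(12 - 1) ≡ 24/11 mod 31. 11⁻¹ ≡ 17 (mod 31), so λ ≡ 5.
  x = λ² - 1 - 12 = 25 - 13 ≡ 12; y = λ·(1 - 12) - 0 ≡ 7. → (12, 7)
double: tangent at (12, 7): λ = (3·12² + 25)/(2·7) ≡ 23/14. 14⁻¹ ≡ 20 (mod 31), so λ ≡ 23·20 ≡ 26.
  x = λ² - 12 - 12 = 676 - 24 ≡ 1; y = λ·(12 - 1) - 7 ≡ 0. → (1, 0)
add P: (1, 0) + (12, 24). λ = (24 - 0)/(12 - 1) ≡ 24/11 mod 31. 11⁻¹ ≡ 17 (mod 31) since 11·17 = 187 ≡ 1, so λ ≡ 5.
  x = λ² - 1 - 12 = 25 - 13 ≡ 12; y = λ·(1 - 12) - 0 ≡ 7. → (12, 7)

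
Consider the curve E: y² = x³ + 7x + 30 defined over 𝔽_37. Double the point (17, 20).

tangent at (17, 20): λ = (3·17² + 7)/(2·20) ≡ 23/3. 3⁻¹ ≡ 25 (mod 37) since 3·25 = 75 ≡ 1, so λ ≡ 23·25 ≡ 20.
  x = λ² - 17 - 17 = 400 - 34 ≡ 33; y = λ·(17 - 33) - 20 ≡ 30. → (33, 30)

(33, 30)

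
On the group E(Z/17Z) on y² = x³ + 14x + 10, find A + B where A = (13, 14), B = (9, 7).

(13, 14) + (9, 7). λ = (7 - 14)/(9 - 13) ≡ 10/13 mod 17. 13⁻¹ ≡ 4 (mod 17) since 13·4 = 52 ≡ 1, so λ ≡ 6.
  x = λ² - 13 - 9 = 36 - 22 ≡ 14; y = λ·(13 - 14) - 14 ≡ 14. → (14, 14)

(14, 14)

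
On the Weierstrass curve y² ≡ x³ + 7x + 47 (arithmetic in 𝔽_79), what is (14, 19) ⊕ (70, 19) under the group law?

(74, 60)

(14, 19) + (70, 19). λ = (19 - 19)/(70 - 14) ≡ 0/56 mod 79. 56⁻¹ ≡ 24 (mod 79), so λ ≡ 0.
  x = λ² - 14 - 70 = 0 - 84 ≡ 74; y = λ·(14 - 74) - 19 ≡ 60. → (74, 60)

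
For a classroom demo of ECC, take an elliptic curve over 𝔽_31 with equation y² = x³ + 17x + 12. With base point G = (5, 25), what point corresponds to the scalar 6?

Double-and-add on 6 = (110)₂. Start with G = (5, 25) for the leading 1-bit.
double: tangent at (5, 25): λ = (3·5² + 17)/(2·25) ≡ 30/19. 19⁻¹ ≡ 18 (mod 31), so λ ≡ 30·18 ≡ 13.
  x = λ² - 5 - 5 = 169 - 10 ≡ 4; y = λ·(5 - 4) - 25 ≡ 19. → (4, 19)
add G: (4, 19) + (5, 25). λ = (25 - 19)/(5 - 4) ≡ 6/1 mod 31. 1⁻¹ ≡ 1 (mod 31), so λ ≡ 6.
  x = λ² - 4 - 5 = 36 - 9 ≡ 27; y = λ·(4 - 27) - 19 ≡ 29. → (27, 29)
double: tangent at (27, 29): λ = (3·27² + 17)/(2·29) ≡ 3/27. 27⁻¹ ≡ 23 (mod 31) since 27·23 = 621 ≡ 1, so λ ≡ 3·23 ≡ 7.
  x = λ² - 27 - 27 = 49 - 54 ≡ 26; y = λ·(27 - 26) - 29 ≡ 9. → (26, 9)

(26, 9)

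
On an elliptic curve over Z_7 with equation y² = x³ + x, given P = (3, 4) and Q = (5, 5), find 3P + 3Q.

First 3P:
Repeated addition: build up to 3P.
2P: tangent at (3, 4): λ = (3·3² + 1)/(2·4) ≡ 0/1. 1⁻¹ ≡ 1 (mod 7), so λ ≡ 0·1 ≡ 0.
  x = λ² - 3 - 3 = 0 - 6 ≡ 1; y = λ·(3 - 1) - 4 ≡ 3. → (1, 3)
3P: (1, 3) + (3, 4). λ = (4 - 3)/(3 - 1) ≡ 1/2 mod 7. 2⁻¹ ≡ 4 (mod 7), so λ ≡ 4.
  x = λ² - 1 - 3 = 16 - 4 ≡ 5; y = λ·(1 - 5) - 3 ≡ 2. → (5, 2)
3P = (5, 2).
Next 3Q:
Repeated addition: build up to 3Q.
2Q: tangent at (5, 5): λ = (3·5² + 1)/(2·5) ≡ 6/3. 3⁻¹ ≡ 5 (mod 7) since 3·5 = 15 ≡ 1, so λ ≡ 6·5 ≡ 2.
  x = λ² - 5 - 5 = 4 - 10 ≡ 1; y = λ·(5 - 1) - 5 ≡ 3. → (1, 3)
3Q: (1, 3) + (5, 5). λ = (5 - 3)/(5 - 1) ≡ 2/4 mod 7. 4⁻¹ ≡ 2 (mod 7) since 4·2 = 8 ≡ 1, so λ ≡ 4.
  x = λ² - 1 - 5 = 16 - 6 ≡ 3; y = λ·(1 - 3) - 3 ≡ 3. → (3, 3)
3Q = (3, 3).
Finally 3P + 3Q:
(5, 2) + (3, 3). λ = (3 - 2)/(3 - 5) ≡ 1/5 mod 7. 5⁻¹ ≡ 3 (mod 7), so λ ≡ 3.
  x = λ² - 5 - 3 = 9 - 8 ≡ 1; y = λ·(5 - 1) - 2 ≡ 3. → (1, 3)

(1, 3)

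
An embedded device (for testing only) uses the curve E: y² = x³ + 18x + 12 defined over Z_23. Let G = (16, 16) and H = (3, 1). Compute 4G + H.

First 4G:
Double-and-add on 4 = (100)₂. Start with G = (16, 16) for the leading 1-bit.
double: tangent at (16, 16): λ = (3·16² + 18)/(2·16) ≡ 4/9. 9⁻¹ ≡ 18 (mod 23), so λ ≡ 4·18 ≡ 3.
  x = λ² - 16 - 16 = 9 - 32 ≡ 0; y = λ·(16 - 0) - 16 ≡ 9. → (0, 9)
double: tangent at (0, 9): λ = (3·0² + 18)/(2·9) ≡ 18/18. 18⁻¹ ≡ 9 (mod 23) since 18·9 = 162 ≡ 1, so λ ≡ 18·9 ≡ 1.
  x = λ² - 0 - 0 = 1 - 0 ≡ 1; y = λ·(0 - 1) - 9 ≡ 13. → (1, 13)
4G = (1, 13).
Finally 4G + H:
(1, 13) + (3, 1). λ = (1 - 13)/(3 - 1) ≡ 11/2 mod 23. 2⁻¹ ≡ 12 (mod 23) since 2·12 = 24 ≡ 1, so λ ≡ 17.
  x = λ² - 1 - 3 = 289 - 4 ≡ 9; y = λ·(1 - 9) - 13 ≡ 12. → (9, 12)

(9, 12)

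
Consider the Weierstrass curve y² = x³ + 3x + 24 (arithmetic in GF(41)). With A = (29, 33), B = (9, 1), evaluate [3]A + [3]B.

First 3A:
Repeated addition: build up to 3A.
2A: tangent at (29, 33): λ = (3·29² + 3)/(2·33) ≡ 25/25. 25⁻¹ ≡ 23 (mod 41), so λ ≡ 25·23 ≡ 1.
  x = λ² - 29 - 29 = 1 - 58 ≡ 25; y = λ·(29 - 25) - 33 ≡ 12. → (25, 12)
3A: (25, 12) + (29, 33). λ = (33 - 12)/(29 - 25) ≡ 21/4 mod 41. 4⁻¹ ≡ 31 (mod 41), so λ ≡ 36.
  x = λ² - 25 - 29 = 1296 - 54 ≡ 12; y = λ·(25 - 12) - 12 ≡ 5. → (12, 5)
3A = (12, 5).
Next 3B:
Repeated addition: build up to 3B.
2B: tangent at (9, 1): λ = (3·9² + 3)/(2·1) ≡ 0/2. 2⁻¹ ≡ 21 (mod 41), so λ ≡ 0·21 ≡ 0.
  x = λ² - 9 - 9 = 0 - 18 ≡ 23; y = λ·(9 - 23) - 1 ≡ 40. → (23, 40)
3B: (23, 40) + (9, 1). λ = (1 - 40)/(9 - 23) ≡ 2/27 mod 41. 27⁻¹ ≡ 38 (mod 41), so λ ≡ 35.
  x = λ² - 23 - 9 = 1225 - 32 ≡ 4; y = λ·(23 - 4) - 40 ≡ 10. → (4, 10)
3B = (4, 10).
Finally 3A + 3B:
(12, 5) + (4, 10). λ = (10 - 5)/(4 - 12) ≡ 5/33 mod 41. 33⁻¹ ≡ 5 (mod 41), so λ ≡ 25.
  x = λ² - 12 - 4 = 625 - 16 ≡ 35; y = λ·(12 - 35) - 5 ≡ 35. → (35, 35)

(35, 35)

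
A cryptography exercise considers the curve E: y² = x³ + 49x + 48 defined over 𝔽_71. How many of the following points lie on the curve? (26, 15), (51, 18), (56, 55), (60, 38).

2

(26, 15): 15² ≡ 12, rhs ≡ 12 → on.
(51, 18): 18² ≡ 40, rhs ≡ 14 → off.
(56, 55): 55² ≡ 43, rhs ≡ 56 → off.
(60, 38): 38² ≡ 24, rhs ≡ 24 → on.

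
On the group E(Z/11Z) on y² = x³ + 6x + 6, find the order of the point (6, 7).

2P: tangent at (6, 7): λ = (3·6² + 6)/(2·7) ≡ 4/3. 3⁻¹ ≡ 4 (mod 11) since 3·4 = 12 ≡ 1, so λ ≡ 4·4 ≡ 5.
  x = λ² - 6 - 6 = 25 - 12 ≡ 2; y = λ·(6 - 2) - 7 ≡ 2. → (2, 2)
3P: (2, 2) + (6, 7). λ = (7 - 2)/(6 - 2) ≡ 5/4 mod 11. 4⁻¹ ≡ 3 (mod 11), so λ ≡ 4.
  x = λ² - 2 - 6 = 16 - 8 ≡ 8; y = λ·(2 - 8) - 2 ≡ 7. → (8, 7)
4P: (8, 7) + (6, 7). λ = (7 - 7)/(6 - 8) ≡ 0/9 mod 11. 9⁻¹ ≡ 5 (mod 11) since 9·5 = 45 ≡ 1, so λ ≡ 0.
  x = λ² - 8 - 6 = 0 - 14 ≡ 8; y = λ·(8 - 8) - 7 ≡ 4. → (8, 4)
5P: (8, 4) + (6, 7). λ = (7 - 4)/(6 - 8) ≡ 3/9 mod 11. 9⁻¹ ≡ 5 (mod 11) since 9·5 = 45 ≡ 1, so λ ≡ 4.
  x = λ² - 8 - 6 = 16 - 14 ≡ 2; y = λ·(8 - 2) - 4 ≡ 9. → (2, 9)
6P: (2, 9) + (6, 7). λ = (7 - 9)/(6 - 2) ≡ 9/4 mod 11. 4⁻¹ ≡ 3 (mod 11) since 4·3 = 12 ≡ 1, so λ ≡ 5.
  x = λ² - 2 - 6 = 25 - 8 ≡ 6; y = λ·(2 - 6) - 9 ≡ 4. → (6, 4)
7P: (6, 4) + (6, 7): same x and y₁ ≡ -y₂, so the sum is the point at infinity.
7P = the point at infinity, so the order is 7.

7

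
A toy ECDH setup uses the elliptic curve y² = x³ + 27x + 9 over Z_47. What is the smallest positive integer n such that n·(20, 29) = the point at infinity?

2P: tangent at (20, 29): λ = (3·20² + 27)/(2·29) ≡ 5/11. 11⁻¹ ≡ 30 (mod 47), so λ ≡ 5·30 ≡ 9.
  x = λ² - 20 - 20 = 81 - 40 ≡ 41; y = λ·(20 - 41) - 29 ≡ 17. → (41, 17)
3P: (41, 17) + (20, 29). λ = (29 - 17)/(20 - 41) ≡ 12/26 mod 47. 26⁻¹ ≡ 38 (mod 47), so λ ≡ 33.
  x = λ² - 41 - 20 = 1089 - 61 ≡ 41; y = λ·(41 - 41) - 17 ≡ 30. → (41, 30)
4P: (41, 30) + (20, 29). λ = (29 - 30)/(20 - 41) ≡ 46/26 mod 47. 26⁻¹ ≡ 38 (mod 47) since 26·38 = 988 ≡ 1, so λ ≡ 9.
  x = λ² - 41 - 20 = 81 - 61 ≡ 20; y = λ·(41 - 20) - 30 ≡ 18. → (20, 18)
5P: (20, 18) + (20, 29): same x and y₁ ≡ -y₂, so the sum is the point at infinity.
5P = the point at infinity, so the order is 5.

5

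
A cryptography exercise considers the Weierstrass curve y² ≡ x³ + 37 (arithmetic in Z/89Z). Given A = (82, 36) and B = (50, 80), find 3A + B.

(51, 73)

First 3A:
Repeated addition: build up to 3A.
2A: tangent at (82, 36): λ = (3·82² + 0)/(2·36) ≡ 58/72. 72⁻¹ ≡ 68 (mod 89) since 72·68 = 4896 ≡ 1, so λ ≡ 58·68 ≡ 28.
  x = λ² - 82 - 82 = 784 - 164 ≡ 86; y = λ·(82 - 86) - 36 ≡ 30. → (86, 30)
3A: (86, 30) + (82, 36). λ = (36 - 30)/(82 - 86) ≡ 6/85 mod 89. 85⁻¹ ≡ 22 (mod 89), so λ ≡ 43.
  x = λ² - 86 - 82 = 1849 - 168 ≡ 79; y = λ·(86 - 79) - 30 ≡ 4. → (79, 4)
3A = (79, 4).
Finally 3A + B:
(79, 4) + (50, 80). λ = (80 - 4)/(50 - 79) ≡ 76/60 mod 89. 60⁻¹ ≡ 46 (mod 89) since 60·46 = 2760 ≡ 1, so λ ≡ 25.
  x = λ² - 79 - 50 = 625 - 129 ≡ 51; y = λ·(79 - 51) - 4 ≡ 73. → (51, 73)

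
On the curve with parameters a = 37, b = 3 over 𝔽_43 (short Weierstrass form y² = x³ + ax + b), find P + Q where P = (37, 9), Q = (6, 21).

(1, 27)

(37, 9) + (6, 21). λ = (21 - 9)/(6 - 37) ≡ 12/12 mod 43. 12⁻¹ ≡ 18 (mod 43) since 12·18 = 216 ≡ 1, so λ ≡ 1.
  x = λ² - 37 - 6 = 1 - 43 ≡ 1; y = λ·(37 - 1) - 9 ≡ 27. → (1, 27)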